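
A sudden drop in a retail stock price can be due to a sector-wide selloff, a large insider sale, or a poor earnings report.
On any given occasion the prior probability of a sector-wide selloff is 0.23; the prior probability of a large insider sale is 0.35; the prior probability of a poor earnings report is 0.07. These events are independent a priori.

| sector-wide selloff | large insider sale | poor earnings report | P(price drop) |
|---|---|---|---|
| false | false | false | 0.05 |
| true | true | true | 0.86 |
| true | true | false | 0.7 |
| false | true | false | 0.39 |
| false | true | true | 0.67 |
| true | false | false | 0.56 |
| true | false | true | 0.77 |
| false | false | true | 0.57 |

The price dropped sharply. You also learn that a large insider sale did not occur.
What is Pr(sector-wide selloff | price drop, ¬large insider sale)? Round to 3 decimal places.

Pr(sector-wide selloff | price drop, ¬large insider sale) ≈ 0.665

Weight on sector-wide selloff=true, given the evidence: 0.119784 + 0.012397 = 0.132181
Normalizer over all consistent configurations: 0.05·0.77·0.93 + 0.57·0.77·0.07 + 0.56·0.23·0.93 + 0.77·0.23·0.07 = 0.198709
P(sector-wide selloff | price drop, ¬large insider sale) = 0.132181/0.198709 ≈ 0.665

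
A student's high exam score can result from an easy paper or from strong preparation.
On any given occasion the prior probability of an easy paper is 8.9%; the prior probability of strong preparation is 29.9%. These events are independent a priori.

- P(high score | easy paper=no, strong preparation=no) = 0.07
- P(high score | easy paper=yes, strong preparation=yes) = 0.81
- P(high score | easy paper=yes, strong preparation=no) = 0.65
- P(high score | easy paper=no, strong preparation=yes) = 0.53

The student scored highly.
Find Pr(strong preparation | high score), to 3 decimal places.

Pr(strong preparation | high score) ≈ 0.661

Enumerate the 4 (easy paper, strong preparation) configurations and weight by the priors:
  P(high score) = 0.07·0.911·0.701 + 0.53·0.911·0.299 + 0.65·0.089·0.701 + 0.81·0.089·0.299
        = 0.044703 + 0.144366 + 0.040553 + 0.021555 = 0.251177
The terms with strong preparation present sum to 0.165921, so
  P(strong preparation | high score) = 0.165921 / 0.251177 ≈ 0.661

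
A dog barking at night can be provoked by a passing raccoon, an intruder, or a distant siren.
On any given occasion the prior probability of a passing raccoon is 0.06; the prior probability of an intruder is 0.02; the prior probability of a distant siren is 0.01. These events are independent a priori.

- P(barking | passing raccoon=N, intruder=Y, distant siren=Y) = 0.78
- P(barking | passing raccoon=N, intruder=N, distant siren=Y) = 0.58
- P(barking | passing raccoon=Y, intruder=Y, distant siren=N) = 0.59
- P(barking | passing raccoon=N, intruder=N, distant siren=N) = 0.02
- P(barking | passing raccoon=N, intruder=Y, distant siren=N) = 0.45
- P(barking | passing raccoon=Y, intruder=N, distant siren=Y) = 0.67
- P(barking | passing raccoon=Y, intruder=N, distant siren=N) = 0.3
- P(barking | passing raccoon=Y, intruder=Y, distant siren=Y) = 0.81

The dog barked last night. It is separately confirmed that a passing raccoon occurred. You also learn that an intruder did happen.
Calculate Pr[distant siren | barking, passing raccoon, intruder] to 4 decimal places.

Pr[distant siren | barking, passing raccoon, intruder] ≈ 0.0137

P(barking | passing raccoon, intruder) = 0.59×0.99 + 0.81×0.01 = 0.584100 + 0.008100 = 0.592200
The distant siren-present share is 0.81×0.01 = 0.008100.
So P(distant siren | barking, passing raccoon, intruder) = 0.008100/0.592200 ≈ 0.0137.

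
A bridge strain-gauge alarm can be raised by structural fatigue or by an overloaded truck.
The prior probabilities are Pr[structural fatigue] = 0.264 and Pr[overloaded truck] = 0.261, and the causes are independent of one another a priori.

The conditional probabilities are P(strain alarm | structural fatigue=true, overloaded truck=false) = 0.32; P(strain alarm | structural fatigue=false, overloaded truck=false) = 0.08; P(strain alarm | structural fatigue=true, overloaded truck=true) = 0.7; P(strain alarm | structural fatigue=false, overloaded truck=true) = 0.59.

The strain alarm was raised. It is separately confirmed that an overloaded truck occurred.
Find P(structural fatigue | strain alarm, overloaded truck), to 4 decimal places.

P(strain alarm | overloaded truck) = 0.59×0.736 + 0.7×0.264 = 0.434240 + 0.184800 = 0.619040
Restricting to configurations with structural fatigue present: 0.7×0.264 = 0.184800.
So P(structural fatigue | strain alarm, overloaded truck) = 0.184800/0.619040 ≈ 0.2985.

P(structural fatigue | strain alarm, overloaded truck) ≈ 0.2985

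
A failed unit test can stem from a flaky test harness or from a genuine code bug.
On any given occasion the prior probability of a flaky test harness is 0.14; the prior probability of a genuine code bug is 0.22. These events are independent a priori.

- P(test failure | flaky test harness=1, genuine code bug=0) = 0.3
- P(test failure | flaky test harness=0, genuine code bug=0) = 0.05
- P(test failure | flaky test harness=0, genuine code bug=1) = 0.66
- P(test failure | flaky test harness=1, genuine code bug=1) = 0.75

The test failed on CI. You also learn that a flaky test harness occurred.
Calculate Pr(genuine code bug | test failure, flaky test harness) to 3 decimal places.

By total probability over both values of genuine code bug:
  P(test failure | flaky test harness) = 0.3*0.78 + 0.75*0.22
        = 0.234000 + 0.165000 = 0.399000
The terms with genuine code bug present sum to 0.165000, so
  P(genuine code bug | test failure, flaky test harness) = 0.165000 / 0.399000 ≈ 0.414

Pr(genuine code bug | test failure, flaky test harness) ≈ 0.414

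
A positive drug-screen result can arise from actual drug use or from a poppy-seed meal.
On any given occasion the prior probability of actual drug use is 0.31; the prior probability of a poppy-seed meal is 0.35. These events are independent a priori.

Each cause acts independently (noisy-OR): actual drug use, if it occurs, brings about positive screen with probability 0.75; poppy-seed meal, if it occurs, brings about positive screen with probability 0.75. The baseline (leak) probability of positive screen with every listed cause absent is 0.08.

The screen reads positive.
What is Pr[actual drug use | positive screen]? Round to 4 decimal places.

Pr[actual drug use | positive screen] ≈ 0.5371

Under noisy-OR, P(positive screen | causes) = 1 − (1−0.08)·∏(1−qᵢ) over the active causes.
Weight on actual drug use=true, given the evidence: 0.155155 + 0.102261 = 0.257416
The normalizing constant is 0.08×0.69×0.65 + 0.77×0.69×0.35 + 0.77×0.31×0.65 + 0.9425×0.31×0.35 = 0.479251
Posterior = 0.257416 / 0.479251 ≈ 0.5371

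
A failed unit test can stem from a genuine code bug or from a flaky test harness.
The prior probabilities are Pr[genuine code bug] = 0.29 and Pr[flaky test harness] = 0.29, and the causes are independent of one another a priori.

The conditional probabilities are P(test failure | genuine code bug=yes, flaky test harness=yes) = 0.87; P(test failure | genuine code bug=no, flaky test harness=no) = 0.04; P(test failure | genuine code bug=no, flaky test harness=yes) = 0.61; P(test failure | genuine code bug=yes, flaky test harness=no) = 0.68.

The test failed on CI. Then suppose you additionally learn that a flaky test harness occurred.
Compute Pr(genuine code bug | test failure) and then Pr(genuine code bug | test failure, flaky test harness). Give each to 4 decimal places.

Pr(genuine code bug | test failure) ≈ 0.5939; Pr(genuine code bug | test failure, flaky test harness) ≈ 0.3681

Numerator (weight on configurations with genuine code bug): 0.140012 + 0.073167 = 0.213179
Denominator P(test failure): 0.04·0.71·0.71 + 0.61·0.71·0.29 + 0.68·0.29·0.71 + 0.87·0.29·0.29 = 0.358942
Posterior = 0.213179 / 0.358942 ≈ 0.5939

Now condition on the additional information:
By total probability over both values of genuine code bug:
  P(test failure | flaky test harness) = 0.61·0.71 + 0.87·0.29
        = 0.433100 + 0.252300 = 0.685400
Configurations with genuine code bug contribute 0.252300, so
  P(genuine code bug | test failure, flaky test harness) = 0.252300 / 0.685400 ≈ 0.3681
Conditioning on flaky test harness lowers the posterior on genuine code bug: the classic explaining-away effect in a common-effect structure.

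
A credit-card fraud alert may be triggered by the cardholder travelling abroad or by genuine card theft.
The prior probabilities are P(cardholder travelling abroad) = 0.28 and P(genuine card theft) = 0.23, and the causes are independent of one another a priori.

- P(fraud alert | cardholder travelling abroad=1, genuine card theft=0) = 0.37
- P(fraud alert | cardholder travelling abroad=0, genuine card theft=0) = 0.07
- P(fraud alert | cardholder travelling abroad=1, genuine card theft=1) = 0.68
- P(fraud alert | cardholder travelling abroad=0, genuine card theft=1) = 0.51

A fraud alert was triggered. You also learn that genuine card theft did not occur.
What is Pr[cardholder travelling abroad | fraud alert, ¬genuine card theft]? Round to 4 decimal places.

Sum P(fraud alert|·) weighted by the priors over both values of cardholder travelling abroad:
  P(fraud alert | ¬genuine card theft) = 0.07×0.72 + 0.37×0.28
        = 0.050400 + 0.103600 = 0.154000
The terms with cardholder travelling abroad present sum to 0.103600, so
  P(cardholder travelling abroad | fraud alert, ¬genuine card theft) = 0.103600 / 0.154000 ≈ 0.6727

Pr[cardholder travelling abroad | fraud alert, ¬genuine card theft] ≈ 0.6727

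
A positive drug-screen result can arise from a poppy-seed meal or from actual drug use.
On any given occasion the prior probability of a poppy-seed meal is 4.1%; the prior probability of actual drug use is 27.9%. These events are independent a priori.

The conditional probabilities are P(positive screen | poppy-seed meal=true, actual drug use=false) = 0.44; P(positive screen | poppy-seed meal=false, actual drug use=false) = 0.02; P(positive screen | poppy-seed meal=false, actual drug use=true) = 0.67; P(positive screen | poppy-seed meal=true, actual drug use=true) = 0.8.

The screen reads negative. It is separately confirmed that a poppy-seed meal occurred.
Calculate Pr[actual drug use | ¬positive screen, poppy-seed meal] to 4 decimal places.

P(¬positive screen | poppy-seed meal) = 0.56*0.721 + 0.2*0.279 = 0.403760 + 0.055800 = 0.459560
Of this, 0.055800 comes from 0.2*0.279 (the actual drug use=true cases).
P(actual drug use | ¬positive screen, poppy-seed meal) = 0.055800 / 0.459560 ≈ 0.1214

Pr[actual drug use | ¬positive screen, poppy-seed meal] ≈ 0.1214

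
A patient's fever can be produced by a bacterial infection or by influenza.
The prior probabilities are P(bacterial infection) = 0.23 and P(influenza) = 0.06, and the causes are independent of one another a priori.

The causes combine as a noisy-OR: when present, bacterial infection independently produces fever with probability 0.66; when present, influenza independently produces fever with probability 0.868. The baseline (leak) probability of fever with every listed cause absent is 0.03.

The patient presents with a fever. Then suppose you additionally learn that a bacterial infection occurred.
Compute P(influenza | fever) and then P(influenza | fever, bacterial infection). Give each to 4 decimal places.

P(influenza | fever) ≈ 0.2430; P(influenza | fever, bacterial infection) ≈ 0.0835

Under noisy-OR, P(fever | causes) = 1 − (1−0.03)·∏(1−qᵢ) over the active causes.
P(fever) = 0.03·0.77·0.94 + 0.87196·0.77·0.06 + 0.6702·0.23·0.94 + 0.956466·0.23·0.06 = 0.021714 + 0.040285 + 0.144897 + 0.013199 = 0.220095
Restricting to configurations with influenza present: 0.040285 + 0.013199 = 0.053484.
Hence the posterior is 0.053484/0.220095 ≈ 0.2430.

With the extra evidence:
P(fever | bacterial infection) = 0.6702*0.94 + 0.956466*0.06 = 0.629988 + 0.057388 = 0.687376
Of this, 0.057388 comes from 0.956466*0.06 (the influenza=true cases).
P(influenza | fever, bacterial infection) = 0.057388 / 0.687376 ≈ 0.0835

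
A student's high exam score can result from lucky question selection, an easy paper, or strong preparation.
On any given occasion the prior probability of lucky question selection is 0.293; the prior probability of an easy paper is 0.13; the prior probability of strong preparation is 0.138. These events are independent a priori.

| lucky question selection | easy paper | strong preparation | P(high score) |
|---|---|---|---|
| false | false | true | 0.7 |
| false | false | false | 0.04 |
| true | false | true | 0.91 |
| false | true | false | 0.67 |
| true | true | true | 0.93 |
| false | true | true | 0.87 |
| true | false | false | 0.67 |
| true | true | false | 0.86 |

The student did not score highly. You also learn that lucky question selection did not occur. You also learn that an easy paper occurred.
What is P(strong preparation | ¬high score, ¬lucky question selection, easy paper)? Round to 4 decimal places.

P(strong preparation | ¬high score, ¬lucky question selection, easy paper) ≈ 0.0593

P(¬high score | ¬lucky question selection, easy paper) = 0.33*0.862 + 0.13*0.138 = 0.284460 + 0.017940 = 0.302400
Restricting to configurations with strong preparation present: 0.13*0.138 = 0.017940.
Hence the posterior is 0.017940/0.302400 ≈ 0.0593.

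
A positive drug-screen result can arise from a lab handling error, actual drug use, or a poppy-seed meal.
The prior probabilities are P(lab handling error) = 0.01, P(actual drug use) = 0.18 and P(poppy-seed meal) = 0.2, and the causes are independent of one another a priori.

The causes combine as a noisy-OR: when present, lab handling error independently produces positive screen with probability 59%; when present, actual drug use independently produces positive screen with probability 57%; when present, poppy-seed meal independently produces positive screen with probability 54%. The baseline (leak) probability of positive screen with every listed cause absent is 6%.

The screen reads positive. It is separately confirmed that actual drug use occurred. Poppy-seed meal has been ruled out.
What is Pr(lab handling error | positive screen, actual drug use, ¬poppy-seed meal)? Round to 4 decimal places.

Under noisy-OR, P(positive screen | causes) = 1 − (1−0.06)·∏(1−qᵢ) over the active causes.
Weight on lab handling error=true, given the evidence: 0.834278·0.01 = 0.008343
The normalizing constant is 0.5958·0.99 + 0.834278·0.01 = 0.598185
Posterior = 0.008343 / 0.598185 ≈ 0.0139

Pr(lab handling error | positive screen, actual drug use, ¬poppy-seed meal) ≈ 0.0139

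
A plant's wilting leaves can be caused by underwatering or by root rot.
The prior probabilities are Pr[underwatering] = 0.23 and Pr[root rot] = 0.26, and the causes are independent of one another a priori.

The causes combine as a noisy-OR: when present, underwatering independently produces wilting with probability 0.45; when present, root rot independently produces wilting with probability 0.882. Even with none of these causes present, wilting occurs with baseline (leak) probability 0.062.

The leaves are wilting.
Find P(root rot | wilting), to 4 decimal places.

Under noisy-OR, P(wilting | causes) = 1 − (1−0.062)·∏(1−qᵢ) over the active causes.
Enumerate the 4 (underwatering, root rot) configurations and weight by the priors:
  P(wilting) = 0.062*0.77*0.74 + 0.889316*0.77*0.26 + 0.4841*0.23*0.74 + 0.939124*0.23*0.26
        = 0.035328 + 0.178041 + 0.082394 + 0.056160 = 0.351923
Configurations with root rot contribute 0.234201, so
  P(root rot | wilting) = 0.234201 / 0.351923 ≈ 0.6655

P(root rot | wilting) ≈ 0.6655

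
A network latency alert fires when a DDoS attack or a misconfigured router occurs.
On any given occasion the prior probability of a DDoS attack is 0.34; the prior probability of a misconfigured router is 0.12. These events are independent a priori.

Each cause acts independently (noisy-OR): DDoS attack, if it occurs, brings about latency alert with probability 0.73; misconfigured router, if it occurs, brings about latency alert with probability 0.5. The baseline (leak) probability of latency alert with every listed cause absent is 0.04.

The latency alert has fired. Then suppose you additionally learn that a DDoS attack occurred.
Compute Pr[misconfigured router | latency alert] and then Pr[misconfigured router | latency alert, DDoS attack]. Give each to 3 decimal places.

Pr[misconfigured router | latency alert] ≈ 0.239; Pr[misconfigured router | latency alert, DDoS attack] ≈ 0.138

Under noisy-OR, P(latency alert | causes) = 1 − (1−0.04)·∏(1−qᵢ) over the active causes.
Weight on misconfigured router=true, given the evidence: 0.041184 + 0.035512 = 0.076696
Denominator P(latency alert): 0.04*0.66*0.88 + 0.52*0.66*0.12 + 0.7408*0.34*0.88 + 0.8704*0.34*0.12 = 0.321575
Posterior = 0.076696 / 0.321575 ≈ 0.239

Now condition on the additional information:
P(latency alert | DDoS attack) = 0.7408·0.88 + 0.8704·0.12 = 0.651904 + 0.104448 = 0.756352
Restricting to configurations with misconfigured router present: 0.8704·0.12 = 0.104448.
So P(misconfigured router | latency alert, DDoS attack) = 0.104448/0.756352 ≈ 0.138.
— DDoS attack explains away the evidence for misconfigured router.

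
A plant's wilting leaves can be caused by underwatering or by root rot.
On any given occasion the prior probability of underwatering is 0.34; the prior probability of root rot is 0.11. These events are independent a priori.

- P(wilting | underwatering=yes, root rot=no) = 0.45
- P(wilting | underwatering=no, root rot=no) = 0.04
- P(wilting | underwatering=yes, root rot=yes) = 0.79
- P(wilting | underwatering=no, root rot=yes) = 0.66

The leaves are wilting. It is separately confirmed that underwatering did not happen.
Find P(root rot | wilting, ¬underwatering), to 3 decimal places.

P(wilting | ¬underwatering) = 0.04×0.89 + 0.66×0.11 = 0.035600 + 0.072600 = 0.108200
Of this, 0.072600 comes from 0.66×0.11 (the root rot=true cases).
So P(root rot | wilting, ¬underwatering) = 0.072600/0.108200 ≈ 0.671.

P(root rot | wilting, ¬underwatering) ≈ 0.671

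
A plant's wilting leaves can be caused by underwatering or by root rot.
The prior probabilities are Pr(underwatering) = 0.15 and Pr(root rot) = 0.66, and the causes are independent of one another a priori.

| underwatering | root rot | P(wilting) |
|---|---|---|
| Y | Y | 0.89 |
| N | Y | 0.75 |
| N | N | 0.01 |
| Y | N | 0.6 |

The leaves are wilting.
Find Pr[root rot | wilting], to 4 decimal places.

Pr[root rot | wilting] ≈ 0.9383

By total probability over the 4 (underwatering, root rot) configurations:
  P(wilting) = 0.01·0.85·0.34 + 0.75·0.85·0.66 + 0.6·0.15·0.34 + 0.89·0.15·0.66
        = 0.002890 + 0.420750 + 0.030600 + 0.088110 = 0.542350
Configurations with root rot contribute 0.508860, so
  P(root rot | wilting) = 0.508860 / 0.542350 ≈ 0.9383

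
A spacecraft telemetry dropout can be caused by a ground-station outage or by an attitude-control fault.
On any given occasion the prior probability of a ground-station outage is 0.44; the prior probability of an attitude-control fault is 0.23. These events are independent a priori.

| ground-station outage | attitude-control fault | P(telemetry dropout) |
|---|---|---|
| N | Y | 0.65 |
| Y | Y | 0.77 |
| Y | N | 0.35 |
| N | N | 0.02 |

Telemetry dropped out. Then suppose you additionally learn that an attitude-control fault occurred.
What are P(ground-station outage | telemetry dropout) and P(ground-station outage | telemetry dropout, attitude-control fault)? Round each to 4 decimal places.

P(ground-station outage | telemetry dropout) ≈ 0.6803; P(ground-station outage | telemetry dropout, attitude-control fault) ≈ 0.4821

Weight on ground-station outage=true, given the evidence: 0.118580 + 0.077924 = 0.196504
The normalizing constant is 0.02*0.56*0.77 + 0.65*0.56*0.23 + 0.35*0.44*0.77 + 0.77*0.44*0.23 = 0.288848
Posterior = 0.196504 / 0.288848 ≈ 0.6803

Now condition on the additional information:
P(telemetry dropout | attitude-control fault) = 0.65*0.56 + 0.77*0.44 = 0.364000 + 0.338800 = 0.702800
Restricting to configurations with ground-station outage present: 0.77*0.44 = 0.338800.
Hence the posterior is 0.338800/0.702800 ≈ 0.4821.
The drop from 0.6803 to 0.4821 is the explaining-away (discounting) effect.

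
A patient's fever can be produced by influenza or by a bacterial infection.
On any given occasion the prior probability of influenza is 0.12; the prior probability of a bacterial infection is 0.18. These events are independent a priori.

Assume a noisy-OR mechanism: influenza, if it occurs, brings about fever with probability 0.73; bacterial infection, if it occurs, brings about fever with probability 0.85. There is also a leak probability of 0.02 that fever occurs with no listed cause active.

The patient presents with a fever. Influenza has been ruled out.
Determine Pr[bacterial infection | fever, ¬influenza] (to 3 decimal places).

Pr[bacterial infection | fever, ¬influenza] ≈ 0.903

Under noisy-OR, P(fever | causes) = 1 − (1−0.02)·∏(1−qᵢ) over the active causes.
For the numerator, keep only bacterial infection=true terms: 0.853·0.18 = 0.153540
Normalizer over all consistent configurations: 0.02·0.82 + 0.853·0.18 = 0.169940
P(bacterial infection | fever, ¬influenza) = 0.153540/0.169940 ≈ 0.903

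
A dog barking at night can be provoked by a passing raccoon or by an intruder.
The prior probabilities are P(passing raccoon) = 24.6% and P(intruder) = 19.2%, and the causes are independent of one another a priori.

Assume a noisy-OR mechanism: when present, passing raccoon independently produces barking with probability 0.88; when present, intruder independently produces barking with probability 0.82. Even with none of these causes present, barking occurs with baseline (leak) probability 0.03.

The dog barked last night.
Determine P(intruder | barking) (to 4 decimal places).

P(intruder | barking) ≈ 0.4608

Under noisy-OR, P(barking | causes) = 1 − (1−0.03)·∏(1−qᵢ) over the active causes.
Sum P(barking|·) weighted by the priors over the 4 (passing raccoon, intruder) configurations:
  P(barking) = 0.03·0.754·0.808 + 0.8254·0.754·0.192 + 0.8836·0.246·0.808 + 0.979048·0.246·0.192
        = 0.018277 + 0.119492 + 0.175631 + 0.046242 = 0.359642
The terms with intruder present sum to 0.165734, so
  P(intruder | barking) = 0.165734 / 0.359642 ≈ 0.4608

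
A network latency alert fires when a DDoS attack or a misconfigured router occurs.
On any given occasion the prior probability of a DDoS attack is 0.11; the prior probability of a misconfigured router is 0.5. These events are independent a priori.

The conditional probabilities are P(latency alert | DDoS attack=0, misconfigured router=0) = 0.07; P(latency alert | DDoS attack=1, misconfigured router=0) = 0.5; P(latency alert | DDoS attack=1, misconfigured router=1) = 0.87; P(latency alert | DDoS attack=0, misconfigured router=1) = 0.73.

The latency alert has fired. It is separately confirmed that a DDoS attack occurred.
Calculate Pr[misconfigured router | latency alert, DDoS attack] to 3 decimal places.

Pr[misconfigured router | latency alert, DDoS attack] ≈ 0.635

P(latency alert | DDoS attack) = 0.5*0.5 + 0.87*0.5 = 0.250000 + 0.435000 = 0.685000
The misconfigured router-present share is 0.87*0.5 = 0.435000.
Hence the posterior is 0.435000/0.685000 ≈ 0.635.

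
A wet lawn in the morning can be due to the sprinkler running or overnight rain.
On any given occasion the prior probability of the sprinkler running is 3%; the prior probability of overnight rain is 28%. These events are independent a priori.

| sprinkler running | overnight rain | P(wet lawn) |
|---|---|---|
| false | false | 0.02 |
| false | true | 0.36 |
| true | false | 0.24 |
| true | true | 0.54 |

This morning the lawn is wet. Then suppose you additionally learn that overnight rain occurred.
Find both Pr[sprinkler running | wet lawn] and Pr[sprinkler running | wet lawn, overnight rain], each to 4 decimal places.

Pr[sprinkler running | wet lawn] ≈ 0.0800; Pr[sprinkler running | wet lawn, overnight rain] ≈ 0.0443

Numerator (weight on configurations with sprinkler running): 0.005184 + 0.004536 = 0.009720
The normalizing constant is 0.02*0.97*0.72 + 0.36*0.97*0.28 + 0.24*0.03*0.72 + 0.54*0.03*0.28 = 0.121464
P(sprinkler running | wet lawn) = 0.009720/0.121464 ≈ 0.0800

Now condition on the additional information:
Weight on sprinkler running=true, given the evidence: 0.54·0.03 = 0.016200
Denominator P(wet lawn | overnight rain): 0.36·0.97 + 0.54·0.03 = 0.365400
Posterior = 0.016200 / 0.365400 ≈ 0.0443
— overnight rain explains away the evidence for sprinkler running.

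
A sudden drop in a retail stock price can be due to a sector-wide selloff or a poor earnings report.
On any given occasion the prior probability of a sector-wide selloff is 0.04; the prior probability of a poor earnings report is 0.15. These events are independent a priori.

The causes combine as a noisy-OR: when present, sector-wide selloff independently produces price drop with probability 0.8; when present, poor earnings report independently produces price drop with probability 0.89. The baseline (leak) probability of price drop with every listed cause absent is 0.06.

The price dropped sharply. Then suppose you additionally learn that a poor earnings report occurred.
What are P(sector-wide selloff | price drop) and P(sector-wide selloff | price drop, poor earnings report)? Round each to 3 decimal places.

P(sector-wide selloff | price drop) ≈ 0.158; P(sector-wide selloff | price drop, poor earnings report) ≈ 0.044

Under noisy-OR, P(price drop | causes) = 1 − (1−0.06)·∏(1−qᵢ) over the active causes.
Weight on sector-wide selloff=true, given the evidence: 0.027608 + 0.005876 = 0.033484
Denominator P(price drop): 0.06×0.96×0.85 + 0.8966×0.96×0.15 + 0.812×0.04×0.85 + 0.97932×0.04×0.15 = 0.211554
Posterior = 0.033484 / 0.211554 ≈ 0.158

Now condition on the additional information:
Numerator (weight on configurations with sector-wide selloff): 0.97932×0.04 = 0.039173
The normalizing constant is 0.8966×0.96 + 0.97932×0.04 = 0.899909
Posterior = 0.039173 / 0.899909 ≈ 0.044
The drop from 0.158 to 0.044 is the explaining-away (discounting) effect.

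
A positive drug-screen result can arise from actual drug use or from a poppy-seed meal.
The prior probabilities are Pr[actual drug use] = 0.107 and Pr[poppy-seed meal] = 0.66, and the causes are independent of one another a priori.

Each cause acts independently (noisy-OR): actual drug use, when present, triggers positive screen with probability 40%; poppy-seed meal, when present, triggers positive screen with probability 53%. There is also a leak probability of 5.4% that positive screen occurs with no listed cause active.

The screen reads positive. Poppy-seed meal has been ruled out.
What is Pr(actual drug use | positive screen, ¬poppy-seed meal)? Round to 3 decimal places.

Pr(actual drug use | positive screen, ¬poppy-seed meal) ≈ 0.490

Under noisy-OR, P(positive screen | causes) = 1 − (1−0.054)·∏(1−qᵢ) over the active causes.
P(positive screen | ¬poppy-seed meal) = 0.054*0.893 + 0.4324*0.107 = 0.048222 + 0.046267 = 0.094489
The actual drug use-present share is 0.4324*0.107 = 0.046267.
P(actual drug use | positive screen, ¬poppy-seed meal) = 0.046267 / 0.094489 ≈ 0.490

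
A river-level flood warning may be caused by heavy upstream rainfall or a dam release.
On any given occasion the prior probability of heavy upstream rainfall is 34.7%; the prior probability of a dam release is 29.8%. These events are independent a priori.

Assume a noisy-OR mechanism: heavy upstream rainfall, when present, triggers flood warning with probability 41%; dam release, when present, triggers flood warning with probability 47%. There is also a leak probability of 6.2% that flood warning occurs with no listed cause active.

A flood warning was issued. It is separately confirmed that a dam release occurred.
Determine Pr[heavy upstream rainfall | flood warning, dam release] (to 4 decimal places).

Under noisy-OR, P(flood warning | causes) = 1 − (1−0.062)·∏(1−qᵢ) over the active causes.
Enumerate both values of heavy upstream rainfall and weight by the priors:
  P(flood warning | dam release) = 0.50286·0.653 + 0.706687·0.347
        = 0.328368 + 0.245220 = 0.573588
The terms with heavy upstream rainfall present sum to 0.245220, so
  P(heavy upstream rainfall | flood warning, dam release) = 0.245220 / 0.573588 ≈ 0.4275

Pr[heavy upstream rainfall | flood warning, dam release] ≈ 0.4275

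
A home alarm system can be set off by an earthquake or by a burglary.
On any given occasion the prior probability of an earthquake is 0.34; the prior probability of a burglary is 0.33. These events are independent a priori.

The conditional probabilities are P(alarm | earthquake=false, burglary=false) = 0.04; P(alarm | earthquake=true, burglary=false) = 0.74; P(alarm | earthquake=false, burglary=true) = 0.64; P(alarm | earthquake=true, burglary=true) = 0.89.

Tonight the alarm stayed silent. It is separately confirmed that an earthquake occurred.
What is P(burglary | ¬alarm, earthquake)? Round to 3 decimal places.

P(burglary | ¬alarm, earthquake) ≈ 0.172

Sum P(¬alarm|·) weighted by the priors over both values of burglary:
  P(¬alarm | earthquake) = 0.26×0.67 + 0.11×0.33
        = 0.174200 + 0.036300 = 0.210500
Keeping only the burglary-present terms gives 0.036300, so
  P(burglary | ¬alarm, earthquake) = 0.036300 / 0.210500 ≈ 0.172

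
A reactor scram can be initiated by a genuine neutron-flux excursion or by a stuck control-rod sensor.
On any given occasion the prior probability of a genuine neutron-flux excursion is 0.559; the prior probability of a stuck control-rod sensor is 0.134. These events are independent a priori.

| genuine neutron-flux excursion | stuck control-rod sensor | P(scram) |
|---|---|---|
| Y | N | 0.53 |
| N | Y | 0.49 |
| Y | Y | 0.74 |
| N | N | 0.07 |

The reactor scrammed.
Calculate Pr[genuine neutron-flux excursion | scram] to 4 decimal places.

Weight on genuine neutron-flux excursion=true, given the evidence: 0.256570 + 0.055430 = 0.312000
Denominator P(scram): 0.07·0.441·0.866 + 0.49·0.441·0.134 + 0.53·0.559·0.866 + 0.74·0.559·0.134 = 0.367689
P(genuine neutron-flux excursion | scram) = 0.312000/0.367689 ≈ 0.8485

Pr[genuine neutron-flux excursion | scram] ≈ 0.8485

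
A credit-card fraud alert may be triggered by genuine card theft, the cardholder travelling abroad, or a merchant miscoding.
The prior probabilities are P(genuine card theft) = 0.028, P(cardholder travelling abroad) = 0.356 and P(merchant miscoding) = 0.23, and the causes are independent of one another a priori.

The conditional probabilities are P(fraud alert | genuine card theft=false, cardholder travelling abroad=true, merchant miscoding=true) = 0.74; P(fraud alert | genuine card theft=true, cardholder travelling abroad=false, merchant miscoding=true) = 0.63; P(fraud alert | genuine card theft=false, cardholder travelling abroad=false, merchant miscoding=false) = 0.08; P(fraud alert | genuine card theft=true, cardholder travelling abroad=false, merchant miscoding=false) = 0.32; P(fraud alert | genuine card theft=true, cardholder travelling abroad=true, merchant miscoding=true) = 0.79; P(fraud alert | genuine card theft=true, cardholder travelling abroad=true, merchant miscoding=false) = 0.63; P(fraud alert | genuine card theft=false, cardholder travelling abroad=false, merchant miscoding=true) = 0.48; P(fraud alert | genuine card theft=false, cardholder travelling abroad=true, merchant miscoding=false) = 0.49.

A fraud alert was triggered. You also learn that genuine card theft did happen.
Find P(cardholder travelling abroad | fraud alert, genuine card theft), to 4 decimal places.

P(cardholder travelling abroad | fraud alert, genuine card theft) ≈ 0.4851

P(fraud alert | genuine card theft) = 0.32×0.644×0.77 + 0.63×0.644×0.23 + 0.63×0.356×0.77 + 0.79×0.356×0.23 = 0.158682 + 0.093316 + 0.172696 + 0.064685 = 0.489379
The cardholder travelling abroad-present share is 0.172696 + 0.064685 = 0.237381.
So P(cardholder travelling abroad | fraud alert, genuine card theft) = 0.237381/0.489379 ≈ 0.4851.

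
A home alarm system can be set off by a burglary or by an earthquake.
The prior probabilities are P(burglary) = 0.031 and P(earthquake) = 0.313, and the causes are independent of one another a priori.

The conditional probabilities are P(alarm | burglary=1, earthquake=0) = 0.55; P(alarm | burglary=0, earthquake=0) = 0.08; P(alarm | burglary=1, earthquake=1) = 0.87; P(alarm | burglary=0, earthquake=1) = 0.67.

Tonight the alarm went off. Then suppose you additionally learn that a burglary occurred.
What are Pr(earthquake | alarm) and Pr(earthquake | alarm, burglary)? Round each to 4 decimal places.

By total probability over the 4 (burglary, earthquake) configurations:
  P(alarm) = 0.08·0.969·0.687 + 0.67·0.969·0.313 + 0.55·0.031·0.687 + 0.87·0.031·0.313
        = 0.053256 + 0.203209 + 0.011713 + 0.008442 = 0.276620
The terms with earthquake present sum to 0.211651, so
  P(earthquake | alarm) = 0.211651 / 0.276620 ≈ 0.7651

Now also conditioning on burglary=true:
P(alarm | burglary) = 0.55*0.687 + 0.87*0.313 = 0.377850 + 0.272310 = 0.650160
The earthquake-present share is 0.87*0.313 = 0.272310.
Hence the posterior is 0.272310/0.650160 ≈ 0.4188.

Pr(earthquake | alarm) ≈ 0.7651; Pr(earthquake | alarm, burglary) ≈ 0.4188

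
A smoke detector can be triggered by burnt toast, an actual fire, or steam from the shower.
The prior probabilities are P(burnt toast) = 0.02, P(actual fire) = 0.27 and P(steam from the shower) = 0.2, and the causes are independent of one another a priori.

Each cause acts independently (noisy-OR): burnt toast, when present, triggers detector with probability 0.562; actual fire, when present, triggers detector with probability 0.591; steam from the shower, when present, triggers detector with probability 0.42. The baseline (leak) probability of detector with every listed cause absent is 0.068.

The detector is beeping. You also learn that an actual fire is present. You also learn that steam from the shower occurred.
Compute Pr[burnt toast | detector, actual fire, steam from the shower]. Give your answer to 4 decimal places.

Under noisy-OR, P(detector | causes) = 1 − (1−0.068)·∏(1−qᵢ) over the active causes.
By total probability over both values of burnt toast:
  P(detector | actual fire, steam from the shower) = 0.778911*0.98 + 0.903163*0.02
        = 0.763333 + 0.018063 = 0.781396
The terms with burnt toast present sum to 0.018063, so
  P(burnt toast | detector, actual fire, steam from the shower) = 0.018063 / 0.781396 ≈ 0.0231

Pr[burnt toast | detector, actual fire, steam from the shower] ≈ 0.0231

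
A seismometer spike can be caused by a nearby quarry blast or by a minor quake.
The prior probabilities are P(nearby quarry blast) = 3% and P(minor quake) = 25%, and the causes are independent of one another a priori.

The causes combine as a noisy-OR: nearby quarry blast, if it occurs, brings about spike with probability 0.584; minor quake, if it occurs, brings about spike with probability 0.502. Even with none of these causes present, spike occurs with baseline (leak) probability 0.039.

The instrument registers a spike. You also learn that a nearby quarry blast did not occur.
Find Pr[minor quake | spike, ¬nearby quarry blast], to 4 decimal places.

Under noisy-OR, P(spike | causes) = 1 − (1−0.039)·∏(1−qᵢ) over the active causes.
By total probability over both values of minor quake:
  P(spike | ¬nearby quarry blast) = 0.039×0.75 + 0.521422×0.25
        = 0.029250 + 0.130356 = 0.159606
The terms with minor quake present sum to 0.130356, so
  P(minor quake | spike, ¬nearby quarry blast) = 0.130356 / 0.159606 ≈ 0.8167

Pr[minor quake | spike, ¬nearby quarry blast] ≈ 0.8167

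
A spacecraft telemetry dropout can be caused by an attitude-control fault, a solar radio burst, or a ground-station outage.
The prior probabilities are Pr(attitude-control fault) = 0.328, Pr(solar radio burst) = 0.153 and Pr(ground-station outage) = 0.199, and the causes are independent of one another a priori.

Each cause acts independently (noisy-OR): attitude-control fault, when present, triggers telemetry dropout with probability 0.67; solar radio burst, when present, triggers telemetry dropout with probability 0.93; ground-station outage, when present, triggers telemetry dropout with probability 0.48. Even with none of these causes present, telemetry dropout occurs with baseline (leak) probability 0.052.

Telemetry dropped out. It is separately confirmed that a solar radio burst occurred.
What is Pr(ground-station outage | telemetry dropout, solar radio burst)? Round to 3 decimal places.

Pr(ground-station outage | telemetry dropout, solar radio burst) ≈ 0.203

Under noisy-OR, P(telemetry dropout | causes) = 1 − (1−0.052)·∏(1−qᵢ) over the active causes.
Numerator (weight on configurations with ground-station outage): 0.129113 + 0.064529 = 0.193642
Normalizer over all consistent configurations: 0.93364·0.672·0.801 + 0.965493·0.672·0.199 + 0.978101·0.328·0.801 + 0.988613·0.328·0.199 = 0.953169
Posterior = 0.193642 / 0.953169 ≈ 0.203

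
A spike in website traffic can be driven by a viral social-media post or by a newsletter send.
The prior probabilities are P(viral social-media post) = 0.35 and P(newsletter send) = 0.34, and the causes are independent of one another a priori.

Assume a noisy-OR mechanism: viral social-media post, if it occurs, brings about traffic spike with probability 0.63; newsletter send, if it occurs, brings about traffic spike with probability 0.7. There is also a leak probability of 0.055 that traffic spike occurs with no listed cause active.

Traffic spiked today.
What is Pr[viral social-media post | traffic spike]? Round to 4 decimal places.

Under noisy-OR, P(traffic spike | causes) = 1 − (1−0.055)·∏(1−qᵢ) over the active causes.
P(traffic spike) = 0.055*0.65*0.66 + 0.7165*0.65*0.34 + 0.65035*0.35*0.66 + 0.895105*0.35*0.34 = 0.023595 + 0.158347 + 0.150231 + 0.106517 = 0.438690
Of this, 0.256748 comes from 0.150231 + 0.106517 (the viral social-media post=true cases).
Hence the posterior is 0.256748/0.438690 ≈ 0.5853.

Pr[viral social-media post | traffic spike] ≈ 0.5853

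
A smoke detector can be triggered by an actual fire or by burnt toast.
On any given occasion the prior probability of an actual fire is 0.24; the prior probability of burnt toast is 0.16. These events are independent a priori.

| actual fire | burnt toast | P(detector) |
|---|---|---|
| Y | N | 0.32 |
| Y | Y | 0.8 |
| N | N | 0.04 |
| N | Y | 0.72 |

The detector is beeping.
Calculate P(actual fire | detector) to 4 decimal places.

P(detector) = 0.04×0.76×0.84 + 0.72×0.76×0.16 + 0.32×0.24×0.84 + 0.8×0.24×0.16 = 0.025536 + 0.087552 + 0.064512 + 0.030720 = 0.208320
Restricting to configurations with actual fire present: 0.064512 + 0.030720 = 0.095232.
Hence the posterior is 0.095232/0.208320 ≈ 0.4571.

P(actual fire | detector) ≈ 0.4571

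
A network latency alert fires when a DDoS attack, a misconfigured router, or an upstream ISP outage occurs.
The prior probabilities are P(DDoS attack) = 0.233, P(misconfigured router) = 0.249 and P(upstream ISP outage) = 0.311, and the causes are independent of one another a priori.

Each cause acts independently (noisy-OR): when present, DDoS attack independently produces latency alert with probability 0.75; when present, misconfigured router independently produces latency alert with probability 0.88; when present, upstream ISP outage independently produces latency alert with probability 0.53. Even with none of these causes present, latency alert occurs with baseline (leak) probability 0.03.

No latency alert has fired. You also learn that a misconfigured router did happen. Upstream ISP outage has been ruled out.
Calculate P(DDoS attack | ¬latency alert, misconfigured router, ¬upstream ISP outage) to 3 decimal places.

P(DDoS attack | ¬latency alert, misconfigured router, ¬upstream ISP outage) ≈ 0.071

Under noisy-OR, P(latency alert | causes) = 1 − (1−0.03)·∏(1−qᵢ) over the active causes.
Enumerate both values of DDoS attack and weight by the priors:
  P(¬latency alert | misconfigured router, ¬upstream ISP outage) = 0.1164*0.767 + 0.0291*0.233
        = 0.089279 + 0.006780 = 0.096059
The terms with DDoS attack present sum to 0.006780, so
  P(DDoS attack | ¬latency alert, misconfigured router, ¬upstream ISP outage) = 0.006780 / 0.096059 ≈ 0.071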